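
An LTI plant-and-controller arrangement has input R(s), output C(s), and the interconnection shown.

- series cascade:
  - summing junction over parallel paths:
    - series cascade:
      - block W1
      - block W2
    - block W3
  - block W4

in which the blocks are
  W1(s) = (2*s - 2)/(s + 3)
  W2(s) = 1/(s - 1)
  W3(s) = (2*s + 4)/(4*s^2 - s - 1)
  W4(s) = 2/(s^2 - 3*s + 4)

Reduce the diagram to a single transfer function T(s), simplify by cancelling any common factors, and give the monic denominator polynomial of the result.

1. multiply W1, W2 (series), giving 2/(s + 3)
2. combine (W1*W2), W3 in parallel, giving (10*s^2 + 8*s + 10)/(4*s^3 + 11*s^2 - 4*s - 3)
3. reduce the series chain ((W1*W2)+W3), W4, giving (20*s^2 + 16*s + 20)/(4*s^5 - s^4 - 21*s^3 + 53*s^2 - 7*s - 12)
No further cancellation is possible in the step-3 result, so that is T(s). Its denominator becomes monic after dividing by the leading coefficient 4.

Therefore the answer is s^5 - s^4/4 - 21*s^3/4 + 53*s^2/4 - 7*s/4 - 3.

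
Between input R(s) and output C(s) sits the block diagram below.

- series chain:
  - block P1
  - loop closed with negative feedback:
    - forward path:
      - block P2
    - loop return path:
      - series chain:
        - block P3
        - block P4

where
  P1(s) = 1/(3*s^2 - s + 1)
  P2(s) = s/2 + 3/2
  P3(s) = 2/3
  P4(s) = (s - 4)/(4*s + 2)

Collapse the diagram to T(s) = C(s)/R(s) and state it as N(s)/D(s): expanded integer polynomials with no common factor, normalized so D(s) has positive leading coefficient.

The answer is (6*s^2 + 21*s + 9)/(3*s^4 + 32*s^3 - 28*s^2 + 17*s - 6).

Reasoning:
Step 1 - combine P3, P4 in series gives (s - 4)/(6*s + 3)
Step 2 - feedback reduction of P2, (P3*P4) gives (6*s^2 + 21*s + 9)/(s^2 + 11*s - 6)
Step 3 - cascade P1, [P2/(1+P2*(P3*P4))], giving the overall T(s)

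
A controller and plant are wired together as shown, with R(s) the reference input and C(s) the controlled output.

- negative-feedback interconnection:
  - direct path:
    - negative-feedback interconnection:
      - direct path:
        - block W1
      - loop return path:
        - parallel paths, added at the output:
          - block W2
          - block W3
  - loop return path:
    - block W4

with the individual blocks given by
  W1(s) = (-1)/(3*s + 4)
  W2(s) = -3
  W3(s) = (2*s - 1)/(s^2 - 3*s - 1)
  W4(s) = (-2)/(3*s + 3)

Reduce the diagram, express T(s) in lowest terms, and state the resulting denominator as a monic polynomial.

Reducing step by step:

Step 1: combine W2, W3 in parallel, giving (-3*s^2 + 11*s + 2)/(s^2 - 3*s - 1)
Step 2: collapse the loop (W1 forward, (W2+W3) return), giving (-s^2 + 3*s + 1)/(3*s^3 - 2*s^2 - 26*s - 6)
Step 3: close the feedback loop around [W1/(1+W1*(W2+W3))], W4, giving (-3*s^3 + 6*s^2 + 12*s + 3)/(9*s^4 + 3*s^3 - 82*s^2 - 102*s - 20)
No further cancellation is possible in the step-3 result, so that is T(s). Its denominator becomes monic after dividing by the leading coefficient 9.

Answer: s^4 + s^3/3 - 82*s^2/9 - 34*s/3 - 20/9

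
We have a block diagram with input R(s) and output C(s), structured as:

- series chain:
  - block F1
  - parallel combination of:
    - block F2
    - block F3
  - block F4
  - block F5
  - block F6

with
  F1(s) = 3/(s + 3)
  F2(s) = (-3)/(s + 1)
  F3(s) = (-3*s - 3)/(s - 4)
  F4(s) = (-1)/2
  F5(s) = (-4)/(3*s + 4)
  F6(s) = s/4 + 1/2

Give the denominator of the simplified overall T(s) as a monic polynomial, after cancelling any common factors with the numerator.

Answer: s^4 + 4*s^3/3 - 13*s^2 - 88*s/3 - 16

Working:
1. add F2, F3 (parallel) -> (-3*s^2 - 9*s + 9)/(s^2 - 3*s - 4)
2. series reduction of F1, (F2+F3), F4, F5, F6 -> (-9*s^3 - 45*s^2 - 27*s + 54)/(6*s^4 + 8*s^3 - 78*s^2 - 176*s - 96)
That last expression is T(s), already simplified. Scaling its denominator by 1/6 (the reciprocal of the leading coefficient) yields the monic denominator.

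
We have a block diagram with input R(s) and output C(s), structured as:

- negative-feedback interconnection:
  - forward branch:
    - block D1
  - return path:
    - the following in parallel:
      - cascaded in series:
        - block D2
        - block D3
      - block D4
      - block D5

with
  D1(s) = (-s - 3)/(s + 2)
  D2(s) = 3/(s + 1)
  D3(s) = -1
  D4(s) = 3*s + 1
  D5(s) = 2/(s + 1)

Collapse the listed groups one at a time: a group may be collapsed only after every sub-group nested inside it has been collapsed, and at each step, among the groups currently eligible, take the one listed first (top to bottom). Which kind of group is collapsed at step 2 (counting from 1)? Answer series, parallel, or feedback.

The answer is parallel.

Reasoning:
Step 1: reduce the series chain D2, D3
Step 2: sum the parallel branches (D2*D3), D4, D5
Step 3: feedback reduction of D1, ((D2*D3)+D4+D5)
The group at step 2 is a parallel group.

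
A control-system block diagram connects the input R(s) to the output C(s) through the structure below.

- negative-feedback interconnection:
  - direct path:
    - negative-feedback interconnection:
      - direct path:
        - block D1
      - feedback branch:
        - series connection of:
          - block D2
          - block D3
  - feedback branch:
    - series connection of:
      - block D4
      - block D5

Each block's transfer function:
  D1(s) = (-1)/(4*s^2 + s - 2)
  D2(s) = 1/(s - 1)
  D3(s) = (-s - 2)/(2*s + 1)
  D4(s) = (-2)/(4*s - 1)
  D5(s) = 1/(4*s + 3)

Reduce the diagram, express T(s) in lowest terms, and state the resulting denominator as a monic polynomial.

First reduce the diagram to T(s).

Step 1. combine D2, D3 in series gives (-s - 2)/(2*s^2 - s - 1)
Step 2. apply the feedback formula to D1, (D2*D3) gives (-2*s^2 + s + 1)/(8*s^4 - 2*s^3 - 9*s^2 + 2*s + 4)
Step 3. cascade D4, D5 gives (-2)/(16*s^2 + 8*s - 3)
Step 4. close the feedback loop around [D1/(1+D1*(D2*D3))], (D4*D5) gives (-32*s^4 + 30*s^2 + 5*s - 3)/(128*s^6 + 32*s^5 - 184*s^4 - 34*s^3 + 111*s^2 + 24*s - 14)
The result of step 4 is T(s) in lowest terms. Its denominator has leading coefficient 128; dividing the denominator through by 128 makes it monic.

Answer: s^6 + s^5/4 - 23*s^4/16 - 17*s^3/64 + 111*s^2/128 + 3*s/16 - 7/64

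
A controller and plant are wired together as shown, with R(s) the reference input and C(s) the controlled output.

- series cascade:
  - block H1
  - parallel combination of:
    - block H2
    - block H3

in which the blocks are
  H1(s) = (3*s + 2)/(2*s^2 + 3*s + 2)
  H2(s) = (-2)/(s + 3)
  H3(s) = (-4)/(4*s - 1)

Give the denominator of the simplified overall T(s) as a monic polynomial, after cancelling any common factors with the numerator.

Answer: s^4 + 17*s^3/4 + 35*s^2/8 + 13*s/8 - 3/4

Working:
Step 1. add H2, H3 (parallel) = (-12*s - 10)/(4*s^2 + 11*s - 3)
Step 2. reduce the series chain H1, (H2+H3) = (-36*s^2 - 54*s - 20)/(8*s^4 + 34*s^3 + 35*s^2 + 13*s - 6)
T(s) is the step-2 result (common factors already cancelled). Leading coefficient of the denominator: 8. Divide through by 8 for the monic polynomial.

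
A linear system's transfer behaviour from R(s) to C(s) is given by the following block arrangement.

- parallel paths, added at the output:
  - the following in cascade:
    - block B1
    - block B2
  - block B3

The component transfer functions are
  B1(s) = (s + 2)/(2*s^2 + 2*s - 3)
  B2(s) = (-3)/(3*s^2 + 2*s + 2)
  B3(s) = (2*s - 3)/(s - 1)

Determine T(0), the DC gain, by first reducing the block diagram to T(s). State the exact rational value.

Reducing step by step:

Step 1 - cascade B1, B2 = (-3*s - 6)/(6*s^4 + 10*s^3 - s^2 - 2*s - 6)
Step 2 - add (B1*B2), B3 (parallel) = (12*s^5 + 2*s^4 - 32*s^3 - 4*s^2 - 9*s + 24)/(6*s^5 + 4*s^4 - 11*s^3 - s^2 - 4*s + 6)
The step-2 result is T(s). Setting s = 0: T(0) = 24/6 = 4.

Answer: 4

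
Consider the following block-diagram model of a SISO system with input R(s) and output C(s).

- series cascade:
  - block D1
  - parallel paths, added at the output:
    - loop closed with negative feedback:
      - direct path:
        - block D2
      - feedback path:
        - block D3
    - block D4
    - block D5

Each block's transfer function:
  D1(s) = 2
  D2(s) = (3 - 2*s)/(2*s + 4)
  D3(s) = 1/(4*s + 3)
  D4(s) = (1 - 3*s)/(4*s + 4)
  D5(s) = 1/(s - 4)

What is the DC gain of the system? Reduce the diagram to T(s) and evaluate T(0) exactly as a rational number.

Step 1 - reduce the feedback loop with forward D2 and return D3 -> (-8*s^2 + 6*s + 9)/(8*s^2 + 20*s + 15)
Step 2 - reduce the parallel group [D2/(1+D2*D3)], D4, D5 -> (-56*s^4 + 196*s^3 + 387*s^2 + 51*s - 144)/(32*s^4 - 16*s^3 - 308*s^2 - 500*s - 240)
Step 3 - multiply D1, ([D2/(1+D2*D3)]+D4+D5) (series) -> (-56*s^4 + 196*s^3 + 387*s^2 + 51*s - 144)/(16*s^4 - 8*s^3 - 154*s^2 - 250*s - 120)
That last expression is T(s); at s = 0 only the constant terms survive, so T(0) = -144/(-120) = 6/5.

Answer: 6/5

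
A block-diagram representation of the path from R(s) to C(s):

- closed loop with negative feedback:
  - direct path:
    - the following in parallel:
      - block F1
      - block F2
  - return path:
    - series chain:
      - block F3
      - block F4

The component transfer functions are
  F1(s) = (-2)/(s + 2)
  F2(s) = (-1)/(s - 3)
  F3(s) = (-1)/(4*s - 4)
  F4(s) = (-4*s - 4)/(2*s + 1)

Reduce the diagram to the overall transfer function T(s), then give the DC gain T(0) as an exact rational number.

(1) combine F1, F2 in parallel = (4 - 3*s)/(s^2 - s - 6)
(2) cascade F3, F4 = (s + 1)/(2*s^2 - s - 1)
(3) feedback reduction of (F1+F2), (F3*F4) = (-6*s^3 + 11*s^2 - s - 4)/(2*s^4 - 3*s^3 - 15*s^2 + 8*s + 10)
DC gain: substitute s = 0 into T(s) from step 3: T(0) = -4/10 = -2/5.

Final answer: -2/5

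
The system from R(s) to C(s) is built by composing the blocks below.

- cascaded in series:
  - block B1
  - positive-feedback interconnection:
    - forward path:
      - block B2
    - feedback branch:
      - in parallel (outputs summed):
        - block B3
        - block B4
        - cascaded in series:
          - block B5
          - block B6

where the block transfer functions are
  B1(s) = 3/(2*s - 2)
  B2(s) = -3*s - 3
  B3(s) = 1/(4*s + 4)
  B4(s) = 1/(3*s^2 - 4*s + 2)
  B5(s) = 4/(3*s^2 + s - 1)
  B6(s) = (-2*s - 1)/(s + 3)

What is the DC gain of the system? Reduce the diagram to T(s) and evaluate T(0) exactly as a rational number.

Answer: 18/29

Working:
(1) cascade B5, B6: (-8*s - 4)/(3*s^3 + 10*s^2 + 2*s - 3)
(2) add B3, B4, (B5*B6) (parallel): (9*s^5 - 66*s^4 + 8*s^3 + 131*s^2 - 20*s - 50)/(36*s^6 + 108*s^5 - 40*s^4 - 100*s^3 + 76*s^2 + 40*s - 24)
(3) feedback reduction of B2, (B3+B4+(B5*B6)): (-108*s^6 - 324*s^5 + 120*s^4 + 300*s^3 - 228*s^2 - 120*s + 72)/(63*s^5 - 126*s^4 - 88*s^3 + 405*s^2 + 4*s - 174)
(4) multiply B1, [B2/(1-B2*(B3+B4+(B5*B6)))] (series): (-162*s^6 - 486*s^5 + 180*s^4 + 450*s^3 - 342*s^2 - 180*s + 108)/(63*s^6 - 189*s^5 + 38*s^4 + 493*s^3 - 401*s^2 - 178*s + 174)
The step-4 result is T(s). Setting s = 0: T(0) = 108/174 = 18/29.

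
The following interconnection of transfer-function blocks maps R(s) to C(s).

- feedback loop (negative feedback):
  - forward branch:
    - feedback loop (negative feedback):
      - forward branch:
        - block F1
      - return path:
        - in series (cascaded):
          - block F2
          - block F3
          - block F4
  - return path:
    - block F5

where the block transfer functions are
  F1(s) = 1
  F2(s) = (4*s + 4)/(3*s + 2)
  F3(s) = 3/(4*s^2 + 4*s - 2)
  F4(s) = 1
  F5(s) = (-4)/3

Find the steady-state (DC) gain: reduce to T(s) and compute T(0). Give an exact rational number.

Step 1. cascade F2, F3, F4 gives (6*s + 6)/(6*s^3 + 10*s^2 + s - 2)
Step 2. feedback reduction of F1, (F2*F3*F4) gives (6*s^3 + 10*s^2 + s - 2)/(6*s^3 + 10*s^2 + 7*s + 4)
Step 3. feedback reduction of [F1/(1+F1*(F2*F3*F4))], F5 gives (-18*s^3 - 30*s^2 - 3*s + 6)/(6*s^3 + 10*s^2 - 17*s - 20)
Evaluating the step-3 result (the overall T(s)) at s = 0 gives T(0) = 6/(-20) = -3/10.

Final answer: -3/10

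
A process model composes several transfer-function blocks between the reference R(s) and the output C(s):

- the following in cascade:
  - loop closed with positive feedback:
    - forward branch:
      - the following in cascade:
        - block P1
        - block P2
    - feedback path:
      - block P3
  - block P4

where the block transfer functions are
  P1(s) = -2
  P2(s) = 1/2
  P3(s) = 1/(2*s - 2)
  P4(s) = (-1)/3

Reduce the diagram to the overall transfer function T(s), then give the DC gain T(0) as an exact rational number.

1. reduce the series chain P1, P2 gives -1
2. close the feedback loop around (P1*P2), P3 gives (2 - 2*s)/(2*s - 1)
3. cascade [(P1*P2)/(1-(P1*P2)*P3)], P4 gives (2*s - 2)/(6*s - 3)
The step-3 result is T(s). Setting s = 0: T(0) = -2/(-3) = 2/3.

Hence the answer: 2/3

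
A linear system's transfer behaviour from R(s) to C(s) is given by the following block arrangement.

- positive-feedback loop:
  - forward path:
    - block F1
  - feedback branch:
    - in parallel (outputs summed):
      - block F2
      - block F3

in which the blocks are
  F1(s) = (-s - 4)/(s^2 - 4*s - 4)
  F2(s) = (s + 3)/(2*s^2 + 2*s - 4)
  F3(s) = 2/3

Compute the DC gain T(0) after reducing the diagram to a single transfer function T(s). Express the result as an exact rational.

The answer is 12/13.

Reasoning:
1. add F2, F3 (parallel) -> (4*s^2 + 7*s + 1)/(6*s^2 + 6*s - 12)
2. reduce the feedback loop with forward F1 and return (F2+F3) -> (-6*s^3 - 30*s^2 - 12*s + 48)/(6*s^4 - 14*s^3 - 37*s^2 + 53*s + 52)
DC gain: substitute s = 0 into T(s) from step 2: T(0) = 48/52 = 12/13.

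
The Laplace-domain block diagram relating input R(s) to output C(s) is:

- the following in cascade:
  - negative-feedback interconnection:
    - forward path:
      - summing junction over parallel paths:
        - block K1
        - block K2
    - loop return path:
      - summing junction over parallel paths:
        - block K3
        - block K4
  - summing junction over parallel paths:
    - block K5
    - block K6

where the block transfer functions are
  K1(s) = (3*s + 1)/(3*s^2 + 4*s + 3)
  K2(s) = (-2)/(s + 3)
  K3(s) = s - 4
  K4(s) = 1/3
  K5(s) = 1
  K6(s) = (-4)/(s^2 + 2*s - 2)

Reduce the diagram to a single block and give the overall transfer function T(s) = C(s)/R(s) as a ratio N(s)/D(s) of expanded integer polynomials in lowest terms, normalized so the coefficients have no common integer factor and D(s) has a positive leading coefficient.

(1) parallel reduction of K1, K2: (-3*s^2 + 2*s - 3)/(3*s^3 + 13*s^2 + 15*s + 9)
(2) reduce the parallel group K3, K4: s - 11/3
(3) collapse the loop ((K1+K2) forward, (K3+K4) return): (-9*s^2 + 6*s - 9)/(78*s^2 + 14*s + 60)
(4) add K5, K6 (parallel): (s^2 + 2*s - 6)/(s^2 + 2*s - 2)
(5) multiply [(K1+K2)/(1+(K1+K2)*(K3+K4))], (K5+K6) (series), giving the overall T(s)

Therefore the answer is (-9*s^4 - 12*s^3 + 57*s^2 - 54*s + 54)/(78*s^4 + 170*s^3 - 68*s^2 + 92*s - 120).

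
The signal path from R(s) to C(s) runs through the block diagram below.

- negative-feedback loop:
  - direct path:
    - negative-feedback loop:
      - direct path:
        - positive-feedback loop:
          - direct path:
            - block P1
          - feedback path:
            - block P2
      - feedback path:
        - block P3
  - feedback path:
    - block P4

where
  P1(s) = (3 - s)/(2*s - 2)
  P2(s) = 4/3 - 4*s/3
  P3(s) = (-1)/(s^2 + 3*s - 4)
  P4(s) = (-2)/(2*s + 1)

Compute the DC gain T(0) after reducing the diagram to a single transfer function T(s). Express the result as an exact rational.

The answer is -4/15.

Reasoning:
1. collapse the loop (P1 forward, P2 return) -> (3*s - 9)/(4*s^2 - 22*s + 18)
2. feedback reduction of [P1/(1-P1*P2)], P3 -> (3*s^3 - 39*s + 36)/(4*s^4 - 10*s^3 - 64*s^2 + 139*s - 63)
3. reduce the feedback loop with forward [[P1/(1-P1*P2)]/(1+[P1/(1-P1*P2)]*P3)] and return P4 -> (6*s^4 + 3*s^3 - 78*s^2 + 33*s + 36)/(8*s^5 - 16*s^4 - 144*s^3 + 214*s^2 + 91*s - 135)
The step-3 result is T(s). Setting s = 0: T(0) = 36/(-135) = -4/15.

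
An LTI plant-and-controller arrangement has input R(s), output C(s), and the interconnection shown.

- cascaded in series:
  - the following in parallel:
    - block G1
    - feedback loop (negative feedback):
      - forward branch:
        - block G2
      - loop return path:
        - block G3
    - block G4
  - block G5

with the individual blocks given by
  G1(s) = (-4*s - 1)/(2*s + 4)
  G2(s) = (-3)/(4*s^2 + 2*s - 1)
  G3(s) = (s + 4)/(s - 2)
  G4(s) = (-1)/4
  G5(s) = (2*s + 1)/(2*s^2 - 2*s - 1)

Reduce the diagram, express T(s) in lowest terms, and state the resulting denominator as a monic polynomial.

[1] feedback reduction of G2, G3 gives (6 - 3*s)/(4*s^3 - 6*s^2 - 8*s - 10)
[2] sum the parallel branches G1, [G2/(1+G2*G3)], G4 gives (-18*s^4 + 19*s^3 + 42*s^2 + 61*s + 44)/(8*s^4 + 4*s^3 - 40*s^2 - 52*s - 40)
[3] combine (G1+[G2/(1+G2*G3)]+G4), G5 in series gives (-36*s^5 + 20*s^4 + 103*s^3 + 164*s^2 + 149*s + 44)/(16*s^6 - 8*s^5 - 96*s^4 - 28*s^3 + 64*s^2 + 132*s + 40)
That last expression is T(s), already simplified. Scaling its denominator by 1/16 (the reciprocal of the leading coefficient) yields the monic denominator.

Final answer: s^6 - s^5/2 - 6*s^4 - 7*s^3/4 + 4*s^2 + 33*s/4 + 5/2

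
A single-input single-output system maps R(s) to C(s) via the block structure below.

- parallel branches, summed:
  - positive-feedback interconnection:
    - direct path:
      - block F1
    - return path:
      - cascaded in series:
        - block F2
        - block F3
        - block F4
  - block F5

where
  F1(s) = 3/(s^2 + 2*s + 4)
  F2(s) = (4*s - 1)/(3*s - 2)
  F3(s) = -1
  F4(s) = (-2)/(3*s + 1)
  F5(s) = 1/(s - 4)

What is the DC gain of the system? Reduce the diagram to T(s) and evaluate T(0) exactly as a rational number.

[1] combine F2, F3, F4 in series; result (8*s - 2)/(9*s^2 - 3*s - 2)
[2] feedback reduction of F1, (F2*F3*F4); result (27*s^2 - 9*s - 6)/(9*s^4 + 15*s^3 + 28*s^2 - 40*s - 2)
[3] reduce the parallel group [F1/(1-F1*(F2*F3*F4))], F5; result (9*s^4 + 42*s^3 - 89*s^2 - 10*s + 22)/(9*s^5 - 21*s^4 - 32*s^3 - 152*s^2 + 158*s + 8)
That last expression is T(s); at s = 0 only the constant terms survive, so T(0) = 22/8 = 11/4.

Therefore the answer is 11/4.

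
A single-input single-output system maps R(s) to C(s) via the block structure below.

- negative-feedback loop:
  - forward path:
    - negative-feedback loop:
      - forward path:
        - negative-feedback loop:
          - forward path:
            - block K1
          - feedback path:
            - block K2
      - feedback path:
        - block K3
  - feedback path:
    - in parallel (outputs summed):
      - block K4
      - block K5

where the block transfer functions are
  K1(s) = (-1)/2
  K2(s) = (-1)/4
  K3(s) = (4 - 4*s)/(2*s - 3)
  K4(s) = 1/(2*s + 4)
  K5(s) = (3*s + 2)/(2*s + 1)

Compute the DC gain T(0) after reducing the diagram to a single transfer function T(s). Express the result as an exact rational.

The answer is -3/4.

Reasoning:
Step 1. apply the feedback formula to K1, K2 -> (-4)/9
Step 2. reduce the feedback loop with forward [K1/(1+K1*K2)] and return K3 -> (12 - 8*s)/(34*s - 43)
Step 3. combine K4, K5 in parallel -> (6*s^2 + 18*s + 9)/(4*s^2 + 10*s + 4)
Step 4. close the feedback loop around [[K1/(1+K1*K2)]/(1+[K1/(1+K1*K2)]*K3)], (K4+K5) -> (-16*s^3 - 16*s^2 + 44*s + 24)/(44*s^3 + 48*s^2 - 75*s - 32)
DC gain: substitute s = 0 into T(s) from step 4: T(0) = 24/(-32) = -3/4.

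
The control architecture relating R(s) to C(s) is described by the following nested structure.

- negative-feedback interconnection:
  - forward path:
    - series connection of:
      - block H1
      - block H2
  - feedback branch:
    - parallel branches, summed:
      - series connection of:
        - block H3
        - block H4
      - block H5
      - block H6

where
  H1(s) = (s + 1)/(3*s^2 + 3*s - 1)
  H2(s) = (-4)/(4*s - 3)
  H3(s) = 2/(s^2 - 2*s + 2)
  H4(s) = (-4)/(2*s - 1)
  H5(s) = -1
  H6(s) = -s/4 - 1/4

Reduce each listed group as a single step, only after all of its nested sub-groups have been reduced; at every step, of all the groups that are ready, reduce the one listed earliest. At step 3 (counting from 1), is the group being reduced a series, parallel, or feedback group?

Step 1: multiply H1, H2 (series)
Step 2: reduce the series chain H3, H4
Step 3: parallel reduction of (H3*H4), H5, H6
Step 4: apply the feedback formula to (H1*H2), ((H3*H4)+H5+H6)
Step 3: parallel.

Therefore the answer is parallel.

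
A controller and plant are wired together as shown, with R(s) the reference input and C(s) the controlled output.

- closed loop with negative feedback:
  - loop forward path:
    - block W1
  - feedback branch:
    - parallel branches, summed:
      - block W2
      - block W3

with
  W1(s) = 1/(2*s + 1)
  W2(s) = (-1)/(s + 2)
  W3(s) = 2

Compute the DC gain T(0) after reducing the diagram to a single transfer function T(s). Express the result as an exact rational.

Answer: 2/5

Working:
[1] add W2, W3 (parallel), giving (2*s + 3)/(s + 2)
[2] feedback reduction of W1, (W2+W3), giving (s + 2)/(2*s^2 + 7*s + 5)
The step-2 result is T(s). Setting s = 0: T(0) = 2/5.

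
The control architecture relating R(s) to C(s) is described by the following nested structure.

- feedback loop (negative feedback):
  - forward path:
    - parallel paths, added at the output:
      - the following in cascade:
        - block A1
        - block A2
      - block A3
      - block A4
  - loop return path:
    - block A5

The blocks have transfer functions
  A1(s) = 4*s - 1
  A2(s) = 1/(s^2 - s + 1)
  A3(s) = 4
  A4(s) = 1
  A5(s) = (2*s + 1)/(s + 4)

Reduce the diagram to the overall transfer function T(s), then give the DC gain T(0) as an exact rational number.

Step 1 - cascade A1, A2; result (4*s - 1)/(s^2 - s + 1)
Step 2 - add (A1*A2), A3, A4 (parallel); result (5*s^2 - s + 4)/(s^2 - s + 1)
Step 3 - collapse the loop (((A1*A2)+A3+A4) forward, A5 return); result (5*s^3 + 19*s^2 + 16)/(11*s^3 + 6*s^2 + 4*s + 8)
The step-3 result is T(s). Setting s = 0: T(0) = 16/8 = 2.

Answer: 2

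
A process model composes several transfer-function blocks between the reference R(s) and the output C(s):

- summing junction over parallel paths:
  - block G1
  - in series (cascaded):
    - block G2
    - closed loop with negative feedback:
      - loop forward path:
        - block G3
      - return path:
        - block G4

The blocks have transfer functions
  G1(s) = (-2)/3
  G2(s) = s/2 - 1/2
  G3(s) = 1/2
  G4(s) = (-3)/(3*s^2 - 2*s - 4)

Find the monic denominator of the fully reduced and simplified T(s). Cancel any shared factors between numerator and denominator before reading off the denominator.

Step 1. reduce the feedback loop with forward G3 and return G4 gives (3*s^2 - 2*s - 4)/(6*s^2 - 4*s - 11)
Step 2. combine G2, [G3/(1+G3*G4)] in series gives (3*s^3 - 5*s^2 - 2*s + 4)/(12*s^2 - 8*s - 22)
Step 3. sum the parallel branches G1, (G2*[G3/(1+G3*G4)]) gives (9*s^3 - 39*s^2 + 10*s + 56)/(36*s^2 - 24*s - 66)
T(s) is the step-3 result (common factors already cancelled). Leading coefficient of the denominator: 36. Divide through by 36 for the monic polynomial.

Final answer: s^2 - 2*s/3 - 11/6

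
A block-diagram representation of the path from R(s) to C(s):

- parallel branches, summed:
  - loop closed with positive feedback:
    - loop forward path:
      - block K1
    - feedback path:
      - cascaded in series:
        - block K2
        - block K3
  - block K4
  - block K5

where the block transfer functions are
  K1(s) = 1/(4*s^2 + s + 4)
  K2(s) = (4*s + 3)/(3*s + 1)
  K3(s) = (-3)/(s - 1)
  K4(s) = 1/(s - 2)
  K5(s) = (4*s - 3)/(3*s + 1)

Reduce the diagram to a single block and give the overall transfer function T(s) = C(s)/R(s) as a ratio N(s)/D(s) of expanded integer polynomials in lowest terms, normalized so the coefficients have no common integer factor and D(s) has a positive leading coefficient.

Reducing step by step:

Step 1 - cascade K2, K3: (-12*s - 9)/(3*s^2 - 2*s - 1)
Step 2 - close the feedback loop around K1, (K2*K3): (3*s^2 - 2*s - 1)/(12*s^4 - 5*s^3 + 6*s^2 + 3*s + 5)
Step 3 - add [K1/(1-K1*(K2*K3))], K4, K5 (parallel) - this is the overall T(s), already in the required normalized form

Answer: (48*s^6 - 116*s^5 + 157*s^4 - 92*s^3 + 39*s^2 - 10*s + 37)/(36*s^6 - 75*s^5 + 19*s^4 - 11*s^3 - 12*s^2 - 31*s - 10)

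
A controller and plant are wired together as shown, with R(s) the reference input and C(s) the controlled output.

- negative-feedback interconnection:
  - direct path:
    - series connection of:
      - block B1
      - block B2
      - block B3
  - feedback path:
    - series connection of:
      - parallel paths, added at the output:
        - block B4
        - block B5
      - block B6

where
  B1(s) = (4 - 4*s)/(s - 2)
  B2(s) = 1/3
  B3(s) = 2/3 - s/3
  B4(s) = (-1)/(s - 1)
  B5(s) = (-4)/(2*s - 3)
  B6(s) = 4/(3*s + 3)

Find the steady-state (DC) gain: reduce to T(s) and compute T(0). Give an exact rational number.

Step 1 - combine B1, B2, B3 in series -> 4*s/9 - 4/9
Step 2 - add B4, B5 (parallel) -> (7 - 6*s)/(2*s^2 - 5*s + 3)
Step 3 - multiply (B4+B5), B6 (series) -> (28 - 24*s)/(6*s^3 - 9*s^2 - 6*s + 9)
Step 4 - close the feedback loop around (B1*B2*B3), ((B4+B5)*B6) -> (24*s^3 - 36*s^2 - 24*s + 36)/(54*s^2 - 123*s + 31)
Step 4 gives the overall T(s). Then T(0) = 36/31.

Hence the answer: 36/31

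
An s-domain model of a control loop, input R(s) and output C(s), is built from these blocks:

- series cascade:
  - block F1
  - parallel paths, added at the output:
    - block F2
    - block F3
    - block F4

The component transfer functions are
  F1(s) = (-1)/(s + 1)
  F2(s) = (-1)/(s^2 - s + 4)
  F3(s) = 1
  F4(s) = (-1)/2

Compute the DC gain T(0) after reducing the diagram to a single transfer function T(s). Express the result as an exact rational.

The answer is -1/4.

Reasoning:
[1] reduce the parallel group F2, F3, F4; result (s^2 - s + 2)/(2*s^2 - 2*s + 8)
[2] cascade F1, (F2+F3+F4); result (-s^2 + s - 2)/(2*s^3 + 6*s + 8)
That last expression is T(s); at s = 0 only the constant terms survive, so T(0) = -2/8 = -1/4.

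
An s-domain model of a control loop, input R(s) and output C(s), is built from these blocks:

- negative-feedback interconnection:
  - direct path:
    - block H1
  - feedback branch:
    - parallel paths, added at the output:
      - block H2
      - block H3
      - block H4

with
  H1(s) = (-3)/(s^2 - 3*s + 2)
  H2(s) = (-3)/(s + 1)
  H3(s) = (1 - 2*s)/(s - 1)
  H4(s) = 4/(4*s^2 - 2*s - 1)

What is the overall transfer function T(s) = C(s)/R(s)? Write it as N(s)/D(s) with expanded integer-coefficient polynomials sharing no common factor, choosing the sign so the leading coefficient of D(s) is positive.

First reduce the diagram to T(s).

[1] reduce the parallel group H2, H3, H4 -> (-8*s^4 - 12*s^3 + 30*s^2 - 4*s - 8)/(4*s^4 - 2*s^3 - 5*s^2 + 2*s + 1)
[2] reduce the feedback loop with forward H1 and return (H2+H3+H4), giving the overall T(s)

Answer: (-12*s^4 + 6*s^3 + 15*s^2 - 6*s - 3)/(4*s^6 - 14*s^5 + 33*s^4 + 49*s^3 - 105*s^2 + 13*s + 26)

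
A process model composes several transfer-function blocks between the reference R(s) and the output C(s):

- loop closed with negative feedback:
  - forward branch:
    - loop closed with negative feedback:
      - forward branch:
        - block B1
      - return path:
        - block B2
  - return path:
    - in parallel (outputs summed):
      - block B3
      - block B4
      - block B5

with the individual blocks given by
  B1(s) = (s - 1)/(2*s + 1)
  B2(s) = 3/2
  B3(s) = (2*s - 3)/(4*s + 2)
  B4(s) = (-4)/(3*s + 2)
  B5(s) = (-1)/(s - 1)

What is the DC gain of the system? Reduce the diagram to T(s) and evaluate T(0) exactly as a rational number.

(1) reduce the feedback loop with forward B1 and return B2, giving (2*s - 2)/(7*s - 1)
(2) parallel reduction of B3, B4, B5, giving (6*s^3 - 39*s^2 - 7*s + 10)/(12*s^3 + 2*s^2 - 10*s - 4)
(3) feedback reduction of [B1/(1+B1*B2)], (B3+B4+B5), giving (6*s^3 + s^2 - 5*s - 2)/(24*s^3 + 2*s^2 + 4)
Evaluating the step-3 result (the overall T(s)) at s = 0 gives T(0) = -2/4 = -1/2.

Answer: -1/2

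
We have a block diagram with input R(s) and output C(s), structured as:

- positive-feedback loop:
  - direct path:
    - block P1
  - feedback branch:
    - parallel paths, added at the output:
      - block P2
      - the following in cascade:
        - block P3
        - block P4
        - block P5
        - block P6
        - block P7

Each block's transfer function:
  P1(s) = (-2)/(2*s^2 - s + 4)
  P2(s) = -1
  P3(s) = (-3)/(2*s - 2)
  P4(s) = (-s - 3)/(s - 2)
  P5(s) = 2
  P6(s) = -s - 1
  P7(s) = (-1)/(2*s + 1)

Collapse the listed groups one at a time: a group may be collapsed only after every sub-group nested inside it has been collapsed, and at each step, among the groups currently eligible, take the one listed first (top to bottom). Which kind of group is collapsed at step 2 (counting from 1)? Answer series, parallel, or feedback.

1. reduce the series chain P3, P4, P5, P6, P7
2. add P2, (P3*P4*P5*P6*P7) (parallel)
3. close the feedback loop around P1, (P2+(P3*P4*P5*P6*P7))
The group at step 2 is a parallel group.

Therefore the answer is parallel.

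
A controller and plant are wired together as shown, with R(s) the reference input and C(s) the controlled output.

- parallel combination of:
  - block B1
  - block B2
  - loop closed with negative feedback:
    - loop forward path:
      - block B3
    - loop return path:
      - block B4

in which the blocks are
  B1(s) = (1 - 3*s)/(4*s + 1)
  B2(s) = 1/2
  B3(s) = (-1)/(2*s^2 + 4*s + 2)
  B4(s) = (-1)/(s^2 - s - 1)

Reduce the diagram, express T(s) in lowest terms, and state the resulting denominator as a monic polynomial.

Step 1 - reduce the feedback loop with forward B3 and return B4 -> (-s^2 + s + 1)/(2*s^4 + 2*s^3 - 4*s^2 - 6*s - 1)
Step 2 - parallel reduction of B1, B2, [B3/(1+B3*B4)] -> (-4*s^5 + 2*s^4 + 6*s^3 + 6*s^2 - 6*s - 1)/(16*s^5 + 20*s^4 - 28*s^3 - 56*s^2 - 20*s - 2)
No further cancellation is possible in the step-2 result, so that is T(s). Its denominator becomes monic after dividing by the leading coefficient 16.

Answer: s^5 + 5*s^4/4 - 7*s^3/4 - 7*s^2/2 - 5*s/4 - 1/8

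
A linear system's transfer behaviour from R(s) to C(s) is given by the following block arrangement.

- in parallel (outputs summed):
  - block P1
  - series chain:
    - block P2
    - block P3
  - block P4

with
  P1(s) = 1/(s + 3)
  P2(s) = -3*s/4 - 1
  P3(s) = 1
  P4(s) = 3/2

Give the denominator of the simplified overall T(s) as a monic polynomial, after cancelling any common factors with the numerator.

The answer is s + 3.

Reasoning:
[1] series reduction of P2, P3, giving -3*s/4 - 1
[2] parallel reduction of P1, (P2*P3), P4, giving (-3*s^2 - 7*s + 10)/(4*s + 12)
T(s) is the step-2 result (common factors already cancelled). Leading coefficient of the denominator: 4. Divide through by 4 for the monic polynomial.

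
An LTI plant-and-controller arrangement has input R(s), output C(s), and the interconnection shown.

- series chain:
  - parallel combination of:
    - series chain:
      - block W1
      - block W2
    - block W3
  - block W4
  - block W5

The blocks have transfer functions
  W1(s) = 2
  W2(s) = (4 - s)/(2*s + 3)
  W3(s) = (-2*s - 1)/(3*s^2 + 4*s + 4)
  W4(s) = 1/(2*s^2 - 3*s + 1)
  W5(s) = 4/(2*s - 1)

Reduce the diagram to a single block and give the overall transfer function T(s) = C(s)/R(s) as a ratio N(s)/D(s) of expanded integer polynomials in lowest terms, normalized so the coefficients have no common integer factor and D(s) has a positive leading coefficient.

Reducing step by step:

[1] cascade W1, W2 = (8 - 2*s)/(2*s + 3)
[2] combine (W1*W2), W3 in parallel = (-6*s^3 + 12*s^2 + 16*s + 29)/(6*s^3 + 17*s^2 + 20*s + 12)
[3] combine ((W1*W2)+W3), W4, W5 in series; the result is T(s) itself (integer coefficients, no common factor, positive leading denominator coefficient)

Answer: (-24*s^3 + 48*s^2 + 64*s + 116)/(24*s^6 + 20*s^5 - 26*s^4 - 33*s^3 - 13*s^2 + 40*s - 12)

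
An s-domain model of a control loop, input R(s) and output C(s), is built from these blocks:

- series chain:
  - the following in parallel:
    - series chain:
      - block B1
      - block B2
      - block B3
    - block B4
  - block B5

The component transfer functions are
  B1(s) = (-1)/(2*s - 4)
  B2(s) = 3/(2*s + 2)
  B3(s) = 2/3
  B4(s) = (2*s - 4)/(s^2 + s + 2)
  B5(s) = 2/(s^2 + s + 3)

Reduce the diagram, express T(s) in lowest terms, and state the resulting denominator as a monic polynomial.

The answer is s^6 + s^5 + 2*s^4 - 5*s^3 - 11*s^2 - 16*s - 12.

Reasoning:
Step 1 - multiply B1, B2, B3 (series) gives (-1)/(2*s^2 - 2*s - 4)
Step 2 - reduce the parallel group (B1*B2*B3), B4 gives (4*s^3 - 13*s^2 - s + 14)/(2*s^4 - 2*s^2 - 8*s - 8)
Step 3 - series reduction of ((B1*B2*B3)+B4), B5 gives (4*s^3 - 13*s^2 - s + 14)/(s^6 + s^5 + 2*s^4 - 5*s^3 - 11*s^2 - 16*s - 12)
T(s) is the step-3 result (common factors already cancelled). Leading coefficient of the denominator: 1, so no rescaling is needed.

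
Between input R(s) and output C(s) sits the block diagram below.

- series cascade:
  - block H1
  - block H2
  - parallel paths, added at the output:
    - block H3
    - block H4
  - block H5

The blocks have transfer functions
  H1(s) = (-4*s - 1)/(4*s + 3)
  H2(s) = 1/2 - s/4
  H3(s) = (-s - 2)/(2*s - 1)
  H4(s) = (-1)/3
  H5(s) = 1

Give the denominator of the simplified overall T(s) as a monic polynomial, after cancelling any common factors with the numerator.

Step 1 - combine H3, H4 in parallel gives (-5*s - 5)/(6*s - 3)
Step 2 - multiply H1, H2, (H3+H4), H5 (series) gives (-20*s^3 + 15*s^2 + 45*s + 10)/(96*s^2 + 24*s - 36)
Step 2 gives the fully reduced T(s), with no common factor left to cancel. The denominator's leading coefficient is 96, so divide each of its coefficients by 96 to get the monic form.

Hence the answer: s^2 + s/4 - 3/8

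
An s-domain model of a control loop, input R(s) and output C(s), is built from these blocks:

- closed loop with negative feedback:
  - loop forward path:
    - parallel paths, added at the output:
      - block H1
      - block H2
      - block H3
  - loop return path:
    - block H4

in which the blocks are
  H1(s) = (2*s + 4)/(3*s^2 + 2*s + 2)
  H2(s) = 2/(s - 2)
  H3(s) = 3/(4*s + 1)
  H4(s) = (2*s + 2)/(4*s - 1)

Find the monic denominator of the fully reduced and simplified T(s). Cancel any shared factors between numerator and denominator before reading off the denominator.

Reducing step by step:

Step 1: combine H1, H2, H3 in parallel: (41*s^3 + 12*s^2 - 18*s - 16)/(12*s^4 - 13*s^3 - 12*s^2 - 18*s - 4)
Step 2: feedback reduction of (H1+H2+H3), H4: (164*s^4 + 7*s^3 - 84*s^2 - 46*s + 16)/(48*s^5 + 18*s^4 + 71*s^3 - 72*s^2 - 66*s - 28)
The result of step 2 is T(s) in lowest terms. Its denominator has leading coefficient 48; dividing the denominator through by 48 makes it monic.

Answer: s^5 + 3*s^4/8 + 71*s^3/48 - 3*s^2/2 - 11*s/8 - 7/12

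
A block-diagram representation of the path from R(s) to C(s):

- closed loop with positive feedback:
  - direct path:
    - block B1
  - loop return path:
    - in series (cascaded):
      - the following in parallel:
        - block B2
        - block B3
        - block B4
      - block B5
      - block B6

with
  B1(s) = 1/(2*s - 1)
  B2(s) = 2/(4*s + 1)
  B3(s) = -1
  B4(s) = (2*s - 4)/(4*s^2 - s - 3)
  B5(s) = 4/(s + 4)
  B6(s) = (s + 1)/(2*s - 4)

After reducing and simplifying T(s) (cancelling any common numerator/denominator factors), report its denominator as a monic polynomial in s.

1. sum the parallel branches B2, B3, B4 -> (-16*s^3 + 16*s^2 - 3*s - 7)/(16*s^3 - 13*s - 3)
2. combine (B2+B3+B4), B5, B6 in series -> (-32*s^4 + 26*s^2 - 20*s - 14)/(16*s^5 + 32*s^4 - 141*s^3 - 29*s^2 + 98*s + 24)
3. collapse the loop (B1 forward, ((B2+B3+B4)*B5*B6) return) -> (16*s^5 + 32*s^4 - 141*s^3 - 29*s^2 + 98*s + 24)/(32*s^6 + 48*s^5 - 282*s^4 + 83*s^3 + 199*s^2 - 30*s - 10)
The result of step 3 is T(s) in lowest terms. Its denominator has leading coefficient 32; dividing the denominator through by 32 makes it monic.

Hence the answer: s^6 + 3*s^5/2 - 141*s^4/16 + 83*s^3/32 + 199*s^2/32 - 15*s/16 - 5/16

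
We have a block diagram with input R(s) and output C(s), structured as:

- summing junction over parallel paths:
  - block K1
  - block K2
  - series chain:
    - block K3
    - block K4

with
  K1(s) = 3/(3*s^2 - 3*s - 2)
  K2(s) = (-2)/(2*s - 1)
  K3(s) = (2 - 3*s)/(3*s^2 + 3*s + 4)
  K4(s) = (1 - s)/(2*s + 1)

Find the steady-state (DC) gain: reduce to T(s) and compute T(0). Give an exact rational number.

Step 1 - cascade K3, K4, giving (3*s^2 - 5*s + 2)/(6*s^3 + 9*s^2 + 11*s + 4)
Step 2 - parallel reduction of K1, K2, (K3*K4), giving (-18*s^5 - 39*s^4 + 102*s^3 + 110*s^2 + 47*s + 8)/(36*s^6 - 21*s^4 - 72*s^3 - 29*s^2 + 18*s + 8)
Evaluating the step-2 result (the overall T(s)) at s = 0 gives T(0) = 8/8 = 1.

Therefore the answer is 1.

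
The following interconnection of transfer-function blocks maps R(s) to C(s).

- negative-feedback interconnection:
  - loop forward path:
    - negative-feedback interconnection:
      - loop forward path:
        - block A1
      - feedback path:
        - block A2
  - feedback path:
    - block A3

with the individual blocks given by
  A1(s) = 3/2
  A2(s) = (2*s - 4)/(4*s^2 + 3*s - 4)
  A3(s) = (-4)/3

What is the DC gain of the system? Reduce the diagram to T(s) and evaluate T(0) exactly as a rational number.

Step 1. apply the feedback formula to A1, A2: (12*s^2 + 9*s - 12)/(8*s^2 + 12*s - 20)
Step 2. reduce the feedback loop with forward [A1/(1+A1*A2)] and return A3: (-12*s^2 - 9*s + 12)/(8*s^2 + 4)
Step 2 gives the overall T(s). Then T(0) = 12/4 = 3.

Final answer: 3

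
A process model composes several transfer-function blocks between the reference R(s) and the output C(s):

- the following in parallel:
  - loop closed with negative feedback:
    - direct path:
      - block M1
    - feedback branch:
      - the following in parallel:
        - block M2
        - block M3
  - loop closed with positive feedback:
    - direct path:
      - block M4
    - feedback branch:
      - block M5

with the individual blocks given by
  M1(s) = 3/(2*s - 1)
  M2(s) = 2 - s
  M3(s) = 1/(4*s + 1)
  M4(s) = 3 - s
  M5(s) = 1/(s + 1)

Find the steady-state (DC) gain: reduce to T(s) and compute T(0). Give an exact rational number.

Step 1 - parallel reduction of M2, M3 = (-4*s^2 + 7*s + 3)/(4*s + 1)
Step 2 - close the feedback loop around M1, (M2+M3) = (-12*s - 3)/(4*s^2 - 19*s - 8)
Step 3 - reduce the feedback loop with forward M4 and return M5 = (-s^2 + 2*s + 3)/(2*s - 2)
Step 4 - sum the parallel branches [M1/(1+M1*(M2+M3))], [M4/(1-M4*M5)] = (-4*s^4 + 27*s^3 - 42*s^2 - 55*s - 18)/(8*s^3 - 46*s^2 + 22*s + 16)
Step 4 gives the overall T(s). Then T(0) = -18/16 = -9/8.

Therefore the answer is -9/8.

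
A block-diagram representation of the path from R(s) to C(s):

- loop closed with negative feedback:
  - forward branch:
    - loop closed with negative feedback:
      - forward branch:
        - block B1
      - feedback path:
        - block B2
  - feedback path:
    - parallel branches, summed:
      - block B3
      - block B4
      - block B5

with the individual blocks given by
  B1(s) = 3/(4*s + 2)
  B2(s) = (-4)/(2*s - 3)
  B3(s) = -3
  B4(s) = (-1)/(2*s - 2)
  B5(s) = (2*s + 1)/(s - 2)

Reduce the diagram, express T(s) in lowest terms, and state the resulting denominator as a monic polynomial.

Answer: s^4 - 19*s^3/4 + 19*s^2/2 - 131*s/16 + 9/4

Working:
Step 1 - reduce the feedback loop with forward B1 and return B2 -> (6*s - 9)/(8*s^2 - 8*s - 18)
Step 2 - add B3, B4, B5 (parallel) -> (-2*s^2 + 15*s - 12)/(2*s^2 - 6*s + 4)
Step 3 - apply the feedback formula to [B1/(1+B1*B2)], (B3+B4+B5) -> (12*s^3 - 54*s^2 + 78*s - 36)/(16*s^4 - 76*s^3 + 152*s^2 - 131*s + 36)
Step 3 gives the fully reduced T(s), with no common factor left to cancel. The denominator's leading coefficient is 16, so divide each of its coefficients by 16 to get the monic form.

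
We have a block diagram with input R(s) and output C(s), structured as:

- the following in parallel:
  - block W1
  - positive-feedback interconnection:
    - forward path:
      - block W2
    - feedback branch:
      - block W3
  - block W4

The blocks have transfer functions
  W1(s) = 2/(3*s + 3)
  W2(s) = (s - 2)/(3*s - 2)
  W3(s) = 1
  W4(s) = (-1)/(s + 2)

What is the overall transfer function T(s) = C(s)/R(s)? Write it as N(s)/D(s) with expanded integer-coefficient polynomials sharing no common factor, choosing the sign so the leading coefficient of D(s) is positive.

First reduce the diagram to T(s).

Step 1. apply the feedback formula to W2, W3; result (s - 2)/(2*s)
Step 2. parallel reduction of W1, [W2/(1-W2*W3)], W4, giving the overall T(s)

Answer: (3*s^3 + s^2 - 10*s - 12)/(6*s^3 + 18*s^2 + 12*s)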